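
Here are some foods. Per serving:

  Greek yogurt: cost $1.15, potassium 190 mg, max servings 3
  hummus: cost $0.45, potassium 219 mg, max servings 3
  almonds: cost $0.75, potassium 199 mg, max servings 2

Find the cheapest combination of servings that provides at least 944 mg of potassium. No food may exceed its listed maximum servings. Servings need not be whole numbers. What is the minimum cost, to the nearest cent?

Cost per mg of potassium: hummus $0.0021, almonds $0.0038, Greek yogurt $0.0061.
Take 3 servings of hummus: +657.0 mg potassium for $1.35 (total $1.35, still need 287.0 mg).
Take 1.442 servings of almonds: +287.0 mg potassium for $1.08 (total $2.43, still need 0.0 mg).
Greedy by cheapest-per-mg is optimal for a single linear constraint, so the minimum cost is $2.43.

$2.43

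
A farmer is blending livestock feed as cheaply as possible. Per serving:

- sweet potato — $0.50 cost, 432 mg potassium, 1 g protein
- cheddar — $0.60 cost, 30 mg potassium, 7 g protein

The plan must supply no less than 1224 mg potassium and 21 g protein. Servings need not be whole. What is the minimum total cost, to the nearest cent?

Two binding constraints pin down two serving amounts, so the optimal mix uses at most two foods. The candidates are each food alone (scaled to the tighter of potassium/protein) and each pair with both constraints tight.
sweet potato only: max(1224/432, 21/1) = 21 servings → $10.50.
cheddar only: max(1224/30, 21/7) = 40.8 servings → $24.48.
sweet potato + cheddar with both tight: 2.651 servings and 2.621 servings → $2.90.
So the least-cost plan costs $2.90.

$2.90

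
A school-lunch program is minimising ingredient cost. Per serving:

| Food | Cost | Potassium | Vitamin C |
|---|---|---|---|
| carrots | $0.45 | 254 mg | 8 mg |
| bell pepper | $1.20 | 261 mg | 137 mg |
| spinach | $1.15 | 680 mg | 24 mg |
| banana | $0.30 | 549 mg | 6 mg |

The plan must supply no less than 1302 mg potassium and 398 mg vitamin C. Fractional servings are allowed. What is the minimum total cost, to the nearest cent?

Two binding constraints pin down two serving amounts, so the optimal mix uses at most two foods. The candidates are each food alone (scaled to the tighter of potassium/vitamin C) and each pair with both constraints tight.
carrots only: max(1302/254, 398/8) = 49.75 servings → $22.39.
bell pepper only: max(1302/261, 398/137) = 4.989 servings → $5.99.
spinach only: max(1302/680, 398/24) = 16.58 servings → $19.07.
banana only: max(1302/549, 398/6) = 66.33 servings → $19.90.
carrots + bell pepper with both tight: 2.277 servings and 2.772 servings → $4.35.
carrots + spinach: the both-tight solution has a negative serving — not a feasible corner.
carrots + banana: intersection lies outside the first quadrant.
bell pepper + spinach with both tight: 2.755 servings and 0.8573 servings → $4.29.
bell pepper + banana with both tight: 2.861 servings and 1.012 servings → $3.74.
spinach + banana: the both-tight solution has a negative serving — not a feasible corner.
So the least-cost plan costs $3.74.

$3.74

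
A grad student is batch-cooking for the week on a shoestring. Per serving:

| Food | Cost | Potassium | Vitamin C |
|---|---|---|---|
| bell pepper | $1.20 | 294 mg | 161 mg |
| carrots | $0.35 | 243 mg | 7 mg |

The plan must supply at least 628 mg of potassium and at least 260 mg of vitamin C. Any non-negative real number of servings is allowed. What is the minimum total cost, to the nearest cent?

This is a tiny linear program; its minimum lies at a vertex of the feasible set. List the vertices and price them.
bell pepper only: max(628/294, 260/161) = 2.136 servings → $2.56.
carrots only: max(628/243, 260/7) = 37.14 servings → $13.00.
bell pepper + carrots with both tight: 1.586 servings and 0.6655 servings → $2.14.
The minimum over all feasible corners is $2.14.

$2.14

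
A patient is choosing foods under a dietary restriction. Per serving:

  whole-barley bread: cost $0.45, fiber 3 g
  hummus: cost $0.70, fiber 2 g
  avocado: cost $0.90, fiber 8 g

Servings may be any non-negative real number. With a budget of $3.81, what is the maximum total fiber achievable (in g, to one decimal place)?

33.9 g

Fiber per dollar: avocado 8.889, whole-barley bread 6.667, hummus 2.857.
With no serving limits, spend the whole cost allowance on avocado: $3.81 / $0.90 × 8 g = 33.9 g.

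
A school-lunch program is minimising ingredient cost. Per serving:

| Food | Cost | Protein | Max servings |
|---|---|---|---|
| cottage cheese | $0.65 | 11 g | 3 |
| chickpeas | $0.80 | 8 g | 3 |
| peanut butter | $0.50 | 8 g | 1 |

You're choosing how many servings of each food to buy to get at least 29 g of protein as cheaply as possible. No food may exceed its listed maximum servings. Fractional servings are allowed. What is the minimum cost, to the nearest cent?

$1.71

Cost per g of protein: cottage cheese $0.0591, peanut butter $0.0625, chickpeas $0.1000.
Take 2.636 servings of cottage cheese: +29.0 g protein for $1.71 (total $1.71, still need 0.0 g).
Greedy by cheapest-per-g is optimal for a single linear constraint, so the minimum cost is $1.71.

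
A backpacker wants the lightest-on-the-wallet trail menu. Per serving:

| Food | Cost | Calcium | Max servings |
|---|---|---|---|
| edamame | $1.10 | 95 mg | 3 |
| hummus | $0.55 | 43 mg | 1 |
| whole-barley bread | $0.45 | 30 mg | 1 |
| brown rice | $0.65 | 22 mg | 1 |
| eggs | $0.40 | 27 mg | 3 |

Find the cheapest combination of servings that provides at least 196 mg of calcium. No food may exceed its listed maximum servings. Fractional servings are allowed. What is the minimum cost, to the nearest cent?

$2.27

Cost per mg of calcium: edamame $0.0116, hummus $0.0128, eggs $0.0148, whole-barley bread $0.0150, brown rice $0.0295.
Take 2.063 servings of edamame: +196.0 mg calcium for $2.27 (total $2.27, still need 0.0 mg).
Greedy by cheapest-per-mg is optimal for a single linear constraint, so the minimum cost is $2.27.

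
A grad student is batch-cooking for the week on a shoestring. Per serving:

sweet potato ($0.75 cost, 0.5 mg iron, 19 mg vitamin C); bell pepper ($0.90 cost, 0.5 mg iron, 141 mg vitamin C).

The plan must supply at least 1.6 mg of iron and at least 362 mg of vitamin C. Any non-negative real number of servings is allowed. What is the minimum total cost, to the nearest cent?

$2.77

Two binding constraints pin down two serving amounts, so the optimal mix uses at most two foods. The candidates are each food alone (scaled to the tighter of iron/vitamin C) and each pair with both constraints tight.
sweet potato only: max(1.6/0.5, 362/19) = 19.05 servings → $14.29.
bell pepper only: max(1.6/0.5, 362/141) = 3.2 servings → $2.88.
sweet potato + bell pepper with both tight: 0.7311 servings and 2.469 servings → $2.77.
The minimum over all feasible corners is $2.77.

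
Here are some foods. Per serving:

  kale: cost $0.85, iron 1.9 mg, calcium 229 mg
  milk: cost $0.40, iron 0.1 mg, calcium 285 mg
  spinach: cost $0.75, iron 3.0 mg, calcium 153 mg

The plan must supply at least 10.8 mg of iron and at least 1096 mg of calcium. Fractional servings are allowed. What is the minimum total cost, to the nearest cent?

kale only: max(10.8/1.9, 1096/229) = 5.684 servings → $4.83.
milk only: max(10.8/0.1, 1096/285) = 108 servings → $43.20.
spinach only: max(10.8/3.0, 1096/153) = 7.163 servings → $5.37.
kale + milk: the both-tight solution has a negative serving — not a feasible corner.
kale + spinach with both tight: 4.127 servings and 0.9861 servings → $4.25.
milk + spinach with both tight: 1.948 servings and 3.535 servings → $3.43.
So the least-cost plan costs $3.43.

$3.43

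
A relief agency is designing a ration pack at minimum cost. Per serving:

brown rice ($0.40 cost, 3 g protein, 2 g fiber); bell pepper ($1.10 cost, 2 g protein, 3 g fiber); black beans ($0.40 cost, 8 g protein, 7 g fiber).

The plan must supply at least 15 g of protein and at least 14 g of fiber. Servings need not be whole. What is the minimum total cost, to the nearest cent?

This is a tiny linear program; its minimum lies at a vertex of the feasible set. List the vertices and price them.
brown rice only: max(15/3, 14/2) = 7 servings → $2.80.
bell pepper only: max(15/2, 14/3) = 7.5 servings → $8.25.
black beans only: max(15/8, 14/7) = 2 servings → $0.80.
brown rice + bell pepper with both tight: 3.4 servings and 2.4 servings → $4.00.
brown rice + black beans: the both-tight solution has a negative serving — not a feasible corner.
bell pepper + black beans with both tight: 0.7 servings and 1.7 servings → $1.45.
The minimum over all feasible corners is $0.80.

$0.80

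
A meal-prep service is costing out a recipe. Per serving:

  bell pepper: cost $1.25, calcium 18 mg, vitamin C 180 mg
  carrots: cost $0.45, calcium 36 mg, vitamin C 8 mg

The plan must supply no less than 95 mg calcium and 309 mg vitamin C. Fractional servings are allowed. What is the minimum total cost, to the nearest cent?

Check every corner: each single food scaled to meet both minima, and each pair solved so both constraints bind.
bell pepper only: max(95/18, 309/180) = 5.278 servings → $6.60.
carrots only: max(95/36, 309/8) = 38.62 servings → $17.38.
bell pepper + carrots with both tight: 1.636 servings and 1.821 servings → $2.86.
So the least-cost plan costs $2.86.

$2.86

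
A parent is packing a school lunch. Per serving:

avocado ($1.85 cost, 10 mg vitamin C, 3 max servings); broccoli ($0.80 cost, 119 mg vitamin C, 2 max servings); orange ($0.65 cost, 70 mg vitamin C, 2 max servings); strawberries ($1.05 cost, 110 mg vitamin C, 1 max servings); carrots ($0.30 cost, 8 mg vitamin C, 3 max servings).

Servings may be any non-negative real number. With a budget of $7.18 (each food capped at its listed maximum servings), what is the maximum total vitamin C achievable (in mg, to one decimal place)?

524.6 mg

Vitamin C per dollar: broccoli 148.8, orange 107.7, strawberries 104.8, carrots 26.67, avocado 5.405.
Take 2 servings of broccoli: spends $1.60, +238.0 mg vitamin C (running total 238.0 mg).
Take 2 servings of orange: spends $1.30, +140.0 mg vitamin C (running total 378.0 mg).
Take 1 serving of strawberries: spends $1.05, +110.0 mg vitamin C (running total 488.0 mg).
Take 3 servings of carrots: spends $0.90, +24.0 mg vitamin C (running total 512.0 mg).
Take 1.259 servings of avocado: spends $2.33, +12.6 mg vitamin C (running total 524.6 mg).
Greedy by best ratio exhausts the cost allowance optimally: 524.6 mg.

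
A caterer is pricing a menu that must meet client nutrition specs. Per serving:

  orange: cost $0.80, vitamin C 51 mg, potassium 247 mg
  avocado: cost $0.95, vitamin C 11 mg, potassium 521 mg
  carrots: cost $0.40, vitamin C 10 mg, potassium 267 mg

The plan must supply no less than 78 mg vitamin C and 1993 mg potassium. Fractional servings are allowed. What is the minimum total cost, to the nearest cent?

$3.02

Minimising a linear cost over {vitamin C ≥ 78, potassium ≥ 1993, servings ≥ 0} — the optimum is at a vertex, using one or two foods.
orange only: max(78/51, 1993/247) = 8.069 servings → $6.46.
avocado only: max(78/11, 1993/521) = 7.091 servings → $6.74.
carrots only: max(78/10, 1993/267) = 7.8 servings → $3.12.
orange + avocado with both tight: 0.7846 servings and 3.453 servings → $3.91.
orange + carrots with both tight: 0.08038 servings and 7.39 servings → $3.02.
avocado + carrots: intersection lies outside the first quadrant.
So the least-cost plan costs $3.02.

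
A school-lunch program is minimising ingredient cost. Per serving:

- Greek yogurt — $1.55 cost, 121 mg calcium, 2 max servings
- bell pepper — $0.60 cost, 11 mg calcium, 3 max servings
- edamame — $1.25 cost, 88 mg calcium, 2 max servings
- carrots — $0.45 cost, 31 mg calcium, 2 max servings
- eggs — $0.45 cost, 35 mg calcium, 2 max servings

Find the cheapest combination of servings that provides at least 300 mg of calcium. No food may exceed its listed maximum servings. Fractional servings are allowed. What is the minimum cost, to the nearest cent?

$3.85

Cost per mg of calcium: Greek yogurt $0.0128, eggs $0.0129, edamame $0.0142, carrots $0.0145, bell pepper $0.0545.
Take 2 servings of Greek yogurt: +242.0 mg calcium for $3.10 (total $3.10, still need 58.0 mg).
Take 1.657 servings of eggs: +58.0 mg calcium for $0.75 (total $3.85, still need 0.0 mg).
Filling from the cheapest source first is optimal under one linear minimum: $3.85.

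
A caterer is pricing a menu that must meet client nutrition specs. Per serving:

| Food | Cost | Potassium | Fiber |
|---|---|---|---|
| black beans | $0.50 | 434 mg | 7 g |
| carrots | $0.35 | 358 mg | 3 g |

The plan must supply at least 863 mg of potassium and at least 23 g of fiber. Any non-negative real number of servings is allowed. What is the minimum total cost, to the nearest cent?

This is a tiny linear program; its minimum lies at a vertex of the feasible set. List the vertices and price them.
black beans only: max(863/434, 23/7) = 3.286 servings → $1.64.
carrots only: max(863/358, 23/3) = 7.667 servings → $2.68.
black beans + carrots: the both-tight solution has a negative serving — not a feasible corner.
The minimum over all feasible corners is $1.64.

$1.64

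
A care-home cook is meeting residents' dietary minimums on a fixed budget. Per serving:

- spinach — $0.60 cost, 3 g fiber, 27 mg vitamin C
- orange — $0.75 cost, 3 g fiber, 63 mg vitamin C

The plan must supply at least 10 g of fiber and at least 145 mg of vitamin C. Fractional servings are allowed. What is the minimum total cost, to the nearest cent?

spinach only: max(10/3, 145/27) = 5.37 servings → $3.22.
orange only: max(10/3, 145/63) = 3.333 servings → $2.50.
spinach + orange with both tight: 1.806 servings and 1.528 servings → $2.23.
So the least-cost plan costs $2.23.

$2.23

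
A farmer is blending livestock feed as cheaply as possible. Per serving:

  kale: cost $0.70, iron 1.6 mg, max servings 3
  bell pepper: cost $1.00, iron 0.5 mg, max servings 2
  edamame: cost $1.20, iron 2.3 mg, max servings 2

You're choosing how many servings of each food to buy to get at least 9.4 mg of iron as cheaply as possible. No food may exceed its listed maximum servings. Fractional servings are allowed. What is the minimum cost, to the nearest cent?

$4.50

Cost per mg of iron: kale $0.4375, edamame $0.5217, bell pepper $2.0000.
Take 3 servings of kale: +4.8 mg iron for $2.10 (total $2.10, still need 4.6 mg).
Take 2 servings of edamame: +4.6 mg iron for $2.40 (total $4.50, still need 0.0 mg).
Greedy by cheapest-per-mg is optimal for a single linear constraint, so the minimum cost is $4.50.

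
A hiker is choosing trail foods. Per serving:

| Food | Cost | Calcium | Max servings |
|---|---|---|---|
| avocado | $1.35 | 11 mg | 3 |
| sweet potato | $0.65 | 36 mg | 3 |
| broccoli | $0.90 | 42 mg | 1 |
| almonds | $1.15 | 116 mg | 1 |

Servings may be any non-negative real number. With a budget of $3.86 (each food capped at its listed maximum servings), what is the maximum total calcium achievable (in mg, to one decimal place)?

Calcium per dollar: almonds 100.9, sweet potato 55.38, broccoli 46.67, avocado 8.148.
Take 1 serving of almonds: spends $1.15, +116.0 mg calcium (running total 116.0 mg).
Take 3 servings of sweet potato: spends $1.95, +108.0 mg calcium (running total 224.0 mg).
Take 0.8444 servings of broccoli: spends $0.76, +35.5 mg calcium (running total 259.5 mg).
Greedy by best ratio exhausts the cost allowance optimally: 259.5 mg.

259.5 mg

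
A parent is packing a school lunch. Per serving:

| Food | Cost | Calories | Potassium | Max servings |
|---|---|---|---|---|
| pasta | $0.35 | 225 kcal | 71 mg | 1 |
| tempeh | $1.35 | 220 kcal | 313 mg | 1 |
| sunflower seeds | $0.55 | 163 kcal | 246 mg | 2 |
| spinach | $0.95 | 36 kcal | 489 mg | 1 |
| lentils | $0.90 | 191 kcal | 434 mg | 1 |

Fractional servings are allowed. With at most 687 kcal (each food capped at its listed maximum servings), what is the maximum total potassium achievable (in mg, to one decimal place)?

1605.6 mg

Potassium per kcal: spinach 13.58, lentils 2.272, sunflower seeds 1.509, tempeh 1.423, pasta 0.3156.
Take 1 serving of spinach: uses 36 kcal, +489.0 mg potassium (running total 489.0 mg).
Take 1 serving of lentils: uses 191 kcal, +434.0 mg potassium (running total 923.0 mg).
Take 2 servings of sunflower seeds: uses 326 kcal, +492.0 mg potassium (running total 1415.0 mg).
Take 0.6091 servings of tempeh: uses 134 kcal, +190.6 mg potassium (running total 1605.6 mg).
Filling greedily by potassium-per-kcal is optimal for one linear limit, giving 1605.6 mg.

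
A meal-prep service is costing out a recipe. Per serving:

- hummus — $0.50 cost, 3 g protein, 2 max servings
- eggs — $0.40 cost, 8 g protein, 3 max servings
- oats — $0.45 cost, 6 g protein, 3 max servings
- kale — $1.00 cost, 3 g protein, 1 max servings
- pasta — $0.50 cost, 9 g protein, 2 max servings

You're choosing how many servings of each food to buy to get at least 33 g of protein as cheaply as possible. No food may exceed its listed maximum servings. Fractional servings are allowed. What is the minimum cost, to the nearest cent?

Cost per g of protein: eggs $0.0500, pasta $0.0556, oats $0.0750, hummus $0.1667, kale $0.3333.
Take 3 servings of eggs: +24.0 g protein for $1.20 (total $1.20, still need 9.0 g).
Take 1 serving of pasta: +9.0 g protein for $0.50 (total $1.70, still need 0.0 g).
Greedy by cheapest-per-g is optimal for a single linear constraint, so the minimum cost is $1.70.

$1.70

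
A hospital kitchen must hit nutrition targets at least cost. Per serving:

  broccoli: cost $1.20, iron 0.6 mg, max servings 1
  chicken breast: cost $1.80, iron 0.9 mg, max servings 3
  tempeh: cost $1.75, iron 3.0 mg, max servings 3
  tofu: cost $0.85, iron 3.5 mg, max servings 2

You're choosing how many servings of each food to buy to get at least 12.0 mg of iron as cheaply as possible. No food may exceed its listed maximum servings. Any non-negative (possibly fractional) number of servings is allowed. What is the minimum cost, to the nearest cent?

$4.62

Cost per mg of iron: tofu $0.2429, tempeh $0.5833, broccoli $2.0000, chicken breast $2.0000.
Take 2 servings of tofu: +7.0 mg iron for $1.70 (total $1.70, still need 5.0 mg).
Take 1.667 servings of tempeh: +5.0 mg iron for $2.92 (total $4.62, still need 0.0 mg).
Filling from the cheapest source first is optimal under one linear minimum: $4.62.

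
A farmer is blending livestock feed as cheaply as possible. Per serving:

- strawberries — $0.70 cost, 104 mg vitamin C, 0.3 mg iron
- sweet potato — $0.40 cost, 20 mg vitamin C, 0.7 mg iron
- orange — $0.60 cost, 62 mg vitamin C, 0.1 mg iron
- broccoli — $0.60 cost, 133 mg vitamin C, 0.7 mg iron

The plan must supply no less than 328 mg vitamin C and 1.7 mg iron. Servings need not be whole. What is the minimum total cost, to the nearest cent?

$1.48

Two binding constraints pin down two serving amounts, so the optimal mix uses at most two foods. The candidates are each food alone (scaled to the tighter of vitamin C/iron) and each pair with both constraints tight.
strawberries only: max(328/104, 1.7/0.3) = 5.667 servings → $3.97.
sweet potato only: max(328/20, 1.7/0.7) = 16.4 servings → $6.56.
orange only: max(328/62, 1.7/0.1) = 17 servings → $10.20.
broccoli only: max(328/133, 1.7/0.7) = 2.466 servings → $1.48.
strawberries + sweet potato with both tight: 2.928 servings and 1.174 servings → $2.52.
strawberries + orange: the both-tight solution has a negative serving — not a feasible corner.
strawberries + broccoli with both tight: 0.1064 servings and 2.383 servings → $1.50.
sweet potato + orange with both tight: 1.754 servings and 4.725 servings → $3.54.
sweet potato + broccoli: the both-tight solution has a negative serving — not a feasible corner.
orange + broccoli with both tight: 0.1163 servings and 2.412 servings → $1.52.
So the least-cost plan costs $1.48.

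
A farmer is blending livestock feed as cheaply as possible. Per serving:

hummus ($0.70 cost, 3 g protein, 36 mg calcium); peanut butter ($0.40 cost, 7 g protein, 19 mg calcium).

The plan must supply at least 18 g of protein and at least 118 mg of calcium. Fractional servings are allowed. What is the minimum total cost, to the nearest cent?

$2.34

Check every corner: each single food scaled to meet both minima, and each pair solved so both constraints bind.
hummus only: max(18/3, 118/36) = 6 servings → $4.20.
peanut butter only: max(18/7, 118/19) = 6.211 servings → $2.48.
hummus + peanut butter with both tight: 2.482 servings and 1.508 servings → $2.34.
Cheapest feasible corner: $2.34.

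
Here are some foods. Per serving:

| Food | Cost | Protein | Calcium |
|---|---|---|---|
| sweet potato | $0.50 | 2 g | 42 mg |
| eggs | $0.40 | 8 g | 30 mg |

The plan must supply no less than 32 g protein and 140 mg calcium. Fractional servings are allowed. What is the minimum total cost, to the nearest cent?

At the optimum either one food covers both requirements or two foods hit both targets exactly; no other combination can be cheaper.
sweet potato only: max(32/2, 140/42) = 16 servings → $8.00.
eggs only: max(32/8, 140/30) = 4.667 servings → $1.87.
sweet potato + eggs with both tight: 0.5797 servings and 3.855 servings → $1.83.
Cheapest feasible corner: $1.83.

$1.83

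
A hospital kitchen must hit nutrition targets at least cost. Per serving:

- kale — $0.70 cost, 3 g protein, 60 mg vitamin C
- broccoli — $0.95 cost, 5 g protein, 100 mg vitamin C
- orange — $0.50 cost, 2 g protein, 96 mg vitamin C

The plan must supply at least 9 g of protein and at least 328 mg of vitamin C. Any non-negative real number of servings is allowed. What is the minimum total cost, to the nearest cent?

The cheapest plan sits at a corner of the feasible region — with two constraints it uses at most two foods.
kale only: max(9/3, 328/60) = 5.467 servings → $3.83.
broccoli only: max(9/5, 328/100) = 3.28 servings → $3.12.
orange only: max(9/2, 328/96) = 4.5 servings → $2.25.
kale + broccoli (both tight): parallel constraints — no distinct corner.
kale + orange with both tight: 1.238 servings and 2.643 servings → $2.19.
broccoli + orange with both tight: 0.7429 servings and 2.643 servings → $2.03.
So the least-cost plan costs $2.03.

$2.03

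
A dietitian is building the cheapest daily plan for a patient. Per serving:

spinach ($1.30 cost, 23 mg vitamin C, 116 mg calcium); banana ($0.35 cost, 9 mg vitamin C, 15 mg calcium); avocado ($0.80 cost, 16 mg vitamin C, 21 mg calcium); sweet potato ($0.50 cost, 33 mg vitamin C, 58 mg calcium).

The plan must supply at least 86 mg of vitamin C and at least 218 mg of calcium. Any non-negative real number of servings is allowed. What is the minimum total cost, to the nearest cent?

$1.88

With two linear requirements the optimum uses one or two foods; enumerate the corners.
spinach only: max(86/23, 218/116) = 3.739 servings → $4.86.
banana only: max(86/9, 218/15) = 14.53 servings → $5.09.
avocado only: max(86/16, 218/21) = 10.38 servings → $8.30.
sweet potato only: max(86/33, 218/58) = 3.759 servings → $1.88.
spinach + banana with both tight: 0.9614 servings and 7.099 servings → $3.73.
spinach + avocado with both tight: 1.225 servings and 3.614 servings → $4.48.
spinach + sweet potato with both tight: 0.8845 servings and 1.99 servings → $2.14.
banana + avocado: intersection lies outside the first quadrant.
banana + sweet potato: the both-tight solution has a negative serving — not a feasible corner.
avocado + sweet potato: the both-tight solution has a negative serving — not a feasible corner.
The minimum over all feasible corners is $1.88.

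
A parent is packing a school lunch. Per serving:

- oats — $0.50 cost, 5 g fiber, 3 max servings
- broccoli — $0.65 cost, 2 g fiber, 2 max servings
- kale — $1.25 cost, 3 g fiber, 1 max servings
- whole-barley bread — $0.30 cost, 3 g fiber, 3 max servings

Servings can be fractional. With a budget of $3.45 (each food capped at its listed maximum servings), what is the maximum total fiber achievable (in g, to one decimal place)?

Fiber per dollar: oats 10, whole-barley bread 10, broccoli 3.077, kale 2.4.
Take 3 servings of oats: spends $1.50, +15.0 g fiber (running total 15.0 g).
Take 3 servings of whole-barley bread: spends $0.90, +9.0 g fiber (running total 24.0 g).
Take 1.615 servings of broccoli: spends $1.05, +3.2 g fiber (running total 27.2 g).
Filling greedily by fiber-per-dollar is optimal for one linear limit, giving 27.2 g.

27.2 g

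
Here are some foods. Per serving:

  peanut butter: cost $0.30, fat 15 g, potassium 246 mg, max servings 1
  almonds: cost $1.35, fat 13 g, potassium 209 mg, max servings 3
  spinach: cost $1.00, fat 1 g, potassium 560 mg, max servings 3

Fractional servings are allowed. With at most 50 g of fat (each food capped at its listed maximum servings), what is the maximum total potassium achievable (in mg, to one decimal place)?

Potassium per g fat: spinach 560, peanut butter 16.4, almonds 16.08.
Take 3 servings of spinach: uses 3 g fat, +1680.0 mg potassium (running total 1680.0 mg).
Take 1 serving of peanut butter: uses 15 g fat, +246.0 mg potassium (running total 1926.0 mg).
Take 2.462 servings of almonds: uses 32 g fat, +514.5 mg potassium (running total 2440.5 mg).
Greedy by best ratio exhausts the fat allowance optimally: 2440.5 mg.

2440.5 mg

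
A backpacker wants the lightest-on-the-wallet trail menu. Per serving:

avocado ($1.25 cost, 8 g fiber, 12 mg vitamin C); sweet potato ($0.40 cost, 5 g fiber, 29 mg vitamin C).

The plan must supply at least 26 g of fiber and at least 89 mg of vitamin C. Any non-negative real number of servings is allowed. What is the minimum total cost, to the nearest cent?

$2.08

Two binding constraints pin down two serving amounts, so the optimal mix uses at most two foods. The candidates are each food alone (scaled to the tighter of fiber/vitamin C) and each pair with both constraints tight.
avocado only: max(26/8, 89/12) = 7.417 servings → $9.27.
sweet potato only: max(26/5, 89/29) = 5.2 servings → $2.08.
avocado + sweet potato with both tight: 1.797 servings and 2.326 servings → $3.18.
Cheapest feasible corner: $2.08.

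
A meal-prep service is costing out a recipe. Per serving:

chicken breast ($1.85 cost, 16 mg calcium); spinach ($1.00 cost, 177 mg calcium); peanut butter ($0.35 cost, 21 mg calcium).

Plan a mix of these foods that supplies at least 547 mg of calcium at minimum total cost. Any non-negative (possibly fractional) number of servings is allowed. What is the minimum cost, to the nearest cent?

Cost per mg of calcium: spinach $0.0056, peanut butter $0.0167, chicken breast $0.1156.
With no serving limits, use only spinach: 547 mg / 177 mg = 3.09 servings × $1.00 = $3.09.

$3.09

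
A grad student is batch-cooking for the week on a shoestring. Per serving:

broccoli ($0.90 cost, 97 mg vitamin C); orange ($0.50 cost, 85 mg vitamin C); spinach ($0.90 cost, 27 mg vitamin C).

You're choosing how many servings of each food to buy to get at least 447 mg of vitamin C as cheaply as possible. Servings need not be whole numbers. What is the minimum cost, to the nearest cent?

Cost per mg of vitamin C: orange $0.0059, broccoli $0.0093, spinach $0.0333.
With no serving limits, use only orange: 447 mg / 85 mg = 5.259 servings × $0.50 = $2.63.

$2.63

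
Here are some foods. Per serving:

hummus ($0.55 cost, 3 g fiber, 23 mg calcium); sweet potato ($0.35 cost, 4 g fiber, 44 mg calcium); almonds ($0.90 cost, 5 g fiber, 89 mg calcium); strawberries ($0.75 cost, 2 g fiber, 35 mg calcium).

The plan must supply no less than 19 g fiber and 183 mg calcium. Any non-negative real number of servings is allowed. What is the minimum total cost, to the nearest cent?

This is a tiny linear program; its minimum lies at a vertex of the feasible set. List the vertices and price them.
hummus only: max(19/3, 183/23) = 7.957 servings → $4.38.
sweet potato only: max(19/4, 183/44) = 4.75 servings → $1.66.
almonds only: max(19/5, 183/89) = 3.8 servings → $3.42.
strawberries only: max(19/2, 183/35) = 9.5 servings → $7.12.
hummus + sweet potato with both tight: 2.6 servings and 2.8 servings → $2.41.
hummus + almonds with both tight: 5.105 servings and 0.7368 servings → $3.47.
hummus + strawberries with both tight: 5.068 servings and 1.898 servings → $4.21.
sweet potato + almonds: the both-tight solution has a negative serving — not a feasible corner.
sweet potato + strawberries with both targets exact would need a negative amount; discard.
almonds + strawberries with both targets exact would need a negative amount; discard.
The minimum over all feasible corners is $1.66.

$1.66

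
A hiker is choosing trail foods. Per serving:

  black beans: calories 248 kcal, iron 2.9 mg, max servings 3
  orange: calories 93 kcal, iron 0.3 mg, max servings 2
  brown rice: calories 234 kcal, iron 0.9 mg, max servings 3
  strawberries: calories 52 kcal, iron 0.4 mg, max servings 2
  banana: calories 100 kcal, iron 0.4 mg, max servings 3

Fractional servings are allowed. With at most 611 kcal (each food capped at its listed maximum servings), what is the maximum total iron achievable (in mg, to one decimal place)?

7.1 mg

Iron per kcal: black beans 0.01169, strawberries 0.007692, banana 0.004, brown rice 0.003846, orange 0.003226.
Take 2.464 servings of black beans: uses 611 kcal, +7.1 mg iron (running total 7.1 mg).
Filling greedily by iron-per-kcal is optimal for one linear limit, giving 7.1 mg.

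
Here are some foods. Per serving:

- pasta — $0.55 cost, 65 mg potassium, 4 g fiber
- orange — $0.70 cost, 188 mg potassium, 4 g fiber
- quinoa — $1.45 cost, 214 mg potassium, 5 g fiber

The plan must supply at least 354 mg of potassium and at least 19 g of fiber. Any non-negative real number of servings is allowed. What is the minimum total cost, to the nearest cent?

pasta only: max(354/65, 19/4) = 5.446 servings → $3.00.
orange only: max(354/188, 19/4) = 4.75 servings → $3.33.
quinoa only: max(354/214, 19/5) = 3.8 servings → $5.51.
pasta + orange with both tight: 4.382 servings and 0.3679 servings → $2.67.
pasta + quinoa with both tight: 4.324 servings and 0.3409 servings → $2.87.
orange + quinoa: intersection lies outside the first quadrant.
Cheapest feasible corner: $2.67.

$2.67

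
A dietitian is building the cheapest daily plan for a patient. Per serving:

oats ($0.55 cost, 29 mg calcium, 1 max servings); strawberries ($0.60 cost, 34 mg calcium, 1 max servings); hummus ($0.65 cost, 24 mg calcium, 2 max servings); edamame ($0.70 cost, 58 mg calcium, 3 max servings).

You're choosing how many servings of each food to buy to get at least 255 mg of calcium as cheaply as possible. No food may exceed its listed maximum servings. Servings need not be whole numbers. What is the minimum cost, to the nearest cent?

$3.74

Cost per mg of calcium: edamame $0.0121, strawberries $0.0176, oats $0.0190, hummus $0.0271.
Take 3 servings of edamame: +174.0 mg calcium for $2.10 (total $2.10, still need 81.0 mg).
Take 1 serving of strawberries: +34.0 mg calcium for $0.60 (total $2.70, still need 47.0 mg).
Take 1 serving of oats: +29.0 mg calcium for $0.55 (total $3.25, still need 18.0 mg).
Take 0.75 servings of hummus: +18.0 mg calcium for $0.49 (total $3.74, still need 0.0 mg).
Greedy by cheapest-per-mg is optimal for a single linear constraint, so the minimum cost is $3.74.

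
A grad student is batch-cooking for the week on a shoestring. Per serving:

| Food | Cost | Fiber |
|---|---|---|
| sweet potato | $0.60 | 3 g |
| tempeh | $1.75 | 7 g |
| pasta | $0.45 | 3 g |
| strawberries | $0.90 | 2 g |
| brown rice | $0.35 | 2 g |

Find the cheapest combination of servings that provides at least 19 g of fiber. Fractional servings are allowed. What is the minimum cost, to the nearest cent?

Cost per g of fiber: pasta $0.1500, brown rice $0.1750, sweet potato $0.2000, tempeh $0.2500, strawberries $0.4500.
With no serving limits, use only pasta: 19 g / 3 g = 6.333 servings × $0.45 = $2.85.

$2.85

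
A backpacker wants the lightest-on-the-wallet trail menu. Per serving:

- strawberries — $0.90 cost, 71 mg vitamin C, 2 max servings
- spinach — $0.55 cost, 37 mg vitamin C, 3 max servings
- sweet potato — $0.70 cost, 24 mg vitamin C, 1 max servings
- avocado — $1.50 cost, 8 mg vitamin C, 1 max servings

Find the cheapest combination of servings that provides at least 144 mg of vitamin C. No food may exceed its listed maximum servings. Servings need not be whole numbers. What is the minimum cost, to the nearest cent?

Cost per mg of vitamin C: strawberries $0.0127, spinach $0.0149, sweet potato $0.0292, avocado $0.1875.
Take 2 servings of strawberries: +142.0 mg vitamin C for $1.80 (total $1.80, still need 2.0 mg).
Take 0.05405 servings of spinach: +2.0 mg vitamin C for $0.03 (total $1.83, still need 0.0 mg).
Greedy by cheapest-per-mg is optimal for a single linear constraint, so the minimum cost is $1.83.

$1.83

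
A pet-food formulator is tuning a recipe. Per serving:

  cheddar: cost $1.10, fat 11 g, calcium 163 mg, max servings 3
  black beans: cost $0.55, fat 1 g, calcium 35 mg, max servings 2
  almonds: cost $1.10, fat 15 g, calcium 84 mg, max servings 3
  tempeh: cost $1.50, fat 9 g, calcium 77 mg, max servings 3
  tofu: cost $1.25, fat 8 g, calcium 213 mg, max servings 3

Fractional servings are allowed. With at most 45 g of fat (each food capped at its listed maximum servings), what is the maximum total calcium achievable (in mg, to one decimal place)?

Calcium per g fat: black beans 35, tofu 26.62, cheddar 14.82, tempeh 8.556, almonds 5.6.
Take 2 servings of black beans: uses 2 g fat, +70.0 mg calcium (running total 70.0 mg).
Take 3 servings of tofu: uses 24 g fat, +639.0 mg calcium (running total 709.0 mg).
Take 1.727 servings of cheddar: uses 19 g fat, +281.5 mg calcium (running total 990.5 mg).
Greedy by best ratio exhausts the fat allowance optimally: 990.5 mg.

990.5 mg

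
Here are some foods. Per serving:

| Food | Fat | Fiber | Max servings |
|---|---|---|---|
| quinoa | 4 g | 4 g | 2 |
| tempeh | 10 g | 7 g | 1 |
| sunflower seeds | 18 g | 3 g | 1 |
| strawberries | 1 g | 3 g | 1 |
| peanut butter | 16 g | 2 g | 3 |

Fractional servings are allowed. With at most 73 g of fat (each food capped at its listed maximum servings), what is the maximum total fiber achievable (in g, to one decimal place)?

25.5 g

Fiber per g fat: strawberries 3, quinoa 1, tempeh 0.7, sunflower seeds 0.1667, peanut butter 0.125.
Take 1 serving of strawberries: uses 1 g fat, +3.0 g fiber (running total 3.0 g).
Take 2 servings of quinoa: uses 8 g fat, +8.0 g fiber (running total 11.0 g).
Take 1 serving of tempeh: uses 10 g fat, +7.0 g fiber (running total 18.0 g).
Take 1 serving of sunflower seeds: uses 18 g fat, +3.0 g fiber (running total 21.0 g).
Take 2.25 servings of peanut butter: uses 36 g fat, +4.5 g fiber (running total 25.5 g).
Filling greedily by fiber-per-g fat is optimal for one linear limit, giving 25.5 g.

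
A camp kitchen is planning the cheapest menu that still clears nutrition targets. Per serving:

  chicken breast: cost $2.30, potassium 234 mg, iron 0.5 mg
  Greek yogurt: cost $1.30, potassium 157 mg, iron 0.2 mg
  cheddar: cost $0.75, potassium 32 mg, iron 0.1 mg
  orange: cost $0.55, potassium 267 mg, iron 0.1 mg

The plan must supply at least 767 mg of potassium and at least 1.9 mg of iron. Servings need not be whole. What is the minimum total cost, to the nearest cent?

$8.74

For a min-cost LP with two ≥-constraints, a basic feasible solution has at most two positive variables.
chicken breast only: max(767/234, 1.9/0.5) = 3.8 servings → $8.74.
Greek yogurt only: max(767/157, 1.9/0.2) = 9.5 servings → $12.35.
cheddar only: max(767/32, 1.9/0.1) = 23.97 servings → $17.98.
orange only: max(767/267, 1.9/0.1) = 19 servings → $10.45.
chicken breast + Greek yogurt: the both-tight solution has a negative serving — not a feasible corner.
chicken breast + cheddar with both tight: 2.149 servings and 8.257 servings → $11.13.
chicken breast + orange: intersection lies outside the first quadrant.
Greek yogurt + cheddar with both tight: 1.71 servings and 15.58 servings → $13.91.
Greek yogurt + orange: the both-tight solution has a negative serving — not a feasible corner.
cheddar + orange with both tight: 18.32 servings and 0.6766 servings → $14.11.
So the least-cost plan costs $8.74.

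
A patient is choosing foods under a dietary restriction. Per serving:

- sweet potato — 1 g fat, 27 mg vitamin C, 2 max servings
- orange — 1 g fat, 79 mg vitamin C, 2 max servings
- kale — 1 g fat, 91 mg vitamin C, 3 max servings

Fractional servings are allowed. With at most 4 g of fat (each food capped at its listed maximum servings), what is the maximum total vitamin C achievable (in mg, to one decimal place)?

Vitamin C per g fat: kale 91, orange 79, sweet potato 27.
Take 3 servings of kale: uses 3 g fat, +273.0 mg vitamin C (running total 273.0 mg).
Take 1 serving of orange: uses 1 g fat, +79.0 mg vitamin C (running total 352.0 mg).
Greedy by best ratio exhausts the fat allowance optimally: 352.0 mg.

352.0 mg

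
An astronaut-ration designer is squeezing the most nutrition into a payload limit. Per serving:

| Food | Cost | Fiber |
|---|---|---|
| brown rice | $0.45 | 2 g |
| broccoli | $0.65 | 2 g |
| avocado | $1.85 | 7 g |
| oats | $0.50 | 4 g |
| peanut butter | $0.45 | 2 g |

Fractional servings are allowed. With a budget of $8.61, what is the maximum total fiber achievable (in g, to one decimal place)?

68.9 g

Fiber per dollar: oats 8, brown rice 4.444, peanut butter 4.444, avocado 3.784, broccoli 3.077.
With no serving limits, spend the whole cost allowance on oats: $8.61 / $0.50 × 4 g = 68.9 g.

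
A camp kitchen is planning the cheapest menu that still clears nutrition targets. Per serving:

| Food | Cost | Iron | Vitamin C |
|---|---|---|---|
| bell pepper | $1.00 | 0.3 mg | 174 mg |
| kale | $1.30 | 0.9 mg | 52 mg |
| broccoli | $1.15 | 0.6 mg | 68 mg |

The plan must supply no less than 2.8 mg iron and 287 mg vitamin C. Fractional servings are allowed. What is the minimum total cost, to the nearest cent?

An LP optimum is at a vertex; with two nutrient constraints at most two foods are used. Check each candidate.
bell pepper only: max(2.8/0.3, 287/174) = 9.333 servings → $9.33.
kale only: max(2.8/0.9, 287/52) = 5.519 servings → $7.17.
broccoli only: max(2.8/0.6, 287/68) = 4.667 servings → $5.37.
bell pepper + kale with both tight: 0.7993 servings and 2.845 servings → $4.50.
bell pepper + broccoli with both targets exact would need a negative amount; discard.
kale + broccoli with both tight: 0.6067 servings and 3.757 servings → $5.11.
Cheapest feasible corner: $4.50.

$4.50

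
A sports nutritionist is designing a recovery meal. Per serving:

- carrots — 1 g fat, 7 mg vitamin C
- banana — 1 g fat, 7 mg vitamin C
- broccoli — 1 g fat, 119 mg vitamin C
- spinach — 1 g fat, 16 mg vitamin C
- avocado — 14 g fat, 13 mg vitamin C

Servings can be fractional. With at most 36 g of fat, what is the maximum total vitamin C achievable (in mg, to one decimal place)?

4284.0 mg

Vitamin C per g fat: broccoli 119, spinach 16, carrots 7, banana 7, avocado 0.9286.
With no serving limits, spend the whole fat allowance on broccoli: 36 g / 1 g × 119 mg = 4284.0 mg.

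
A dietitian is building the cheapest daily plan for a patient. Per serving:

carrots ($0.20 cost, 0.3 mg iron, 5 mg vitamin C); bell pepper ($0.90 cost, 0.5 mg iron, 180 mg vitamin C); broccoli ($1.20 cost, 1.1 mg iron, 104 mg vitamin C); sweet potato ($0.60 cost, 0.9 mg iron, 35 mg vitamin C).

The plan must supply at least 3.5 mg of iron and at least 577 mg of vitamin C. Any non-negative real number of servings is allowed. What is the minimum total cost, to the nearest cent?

$3.89

The cheapest plan sits at a corner of the feasible region — with two constraints it uses at most two foods.
carrots only: max(3.5/0.3, 577/5) = 115.4 servings → $23.08.
bell pepper only: max(3.5/0.5, 577/180) = 7 servings → $6.30.
broccoli only: max(3.5/1.1, 577/104) = 5.548 servings → $6.66.
sweet potato only: max(3.5/0.9, 577/35) = 16.49 servings → $9.89.
carrots + bell pepper with both tight: 6.631 servings and 3.021 servings → $4.05.
carrots + broccoli: intersection lies outside the first quadrant.
carrots + sweet potato: the both-tight solution has a negative serving — not a feasible corner.
bell pepper + broccoli with both tight: 1.854 servings and 2.339 servings → $4.48.
bell pepper + sweet potato with both tight: 2.746 servings and 2.363 servings → $3.89.
broccoli + sweet potato: intersection lies outside the first quadrant.
Cheapest feasible corner: $3.89.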